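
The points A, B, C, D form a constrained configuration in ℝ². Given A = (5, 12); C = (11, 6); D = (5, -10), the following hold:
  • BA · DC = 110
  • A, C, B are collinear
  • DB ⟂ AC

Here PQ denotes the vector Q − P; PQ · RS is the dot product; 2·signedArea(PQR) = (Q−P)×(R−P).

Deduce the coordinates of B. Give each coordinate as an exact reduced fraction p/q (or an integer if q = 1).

1. B_x = 16  [A, C, B are collinear ∩ DB ⟂ AC]
2. B_y = 1  [A, C, B are collinear ∩ DB ⟂ AC]
   → B = (16, 1)

B = (16, 1)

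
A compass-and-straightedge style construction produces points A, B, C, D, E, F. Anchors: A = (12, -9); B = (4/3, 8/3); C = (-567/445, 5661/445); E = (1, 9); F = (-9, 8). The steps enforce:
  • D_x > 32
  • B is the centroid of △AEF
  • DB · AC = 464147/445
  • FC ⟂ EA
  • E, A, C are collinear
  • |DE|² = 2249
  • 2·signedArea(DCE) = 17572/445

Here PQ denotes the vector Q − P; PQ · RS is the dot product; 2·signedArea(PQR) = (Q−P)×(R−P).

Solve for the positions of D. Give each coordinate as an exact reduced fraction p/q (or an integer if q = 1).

D = (33, -26)

1. D_x = 33  [2·signedArea(DCE) = 17572/445 ∩ DB · AC = 464147/445]
2. D_y = -26  [2·signedArea(DCE) = 17572/445 ∩ DB · AC = 464147/445]
   → D = (33, -26)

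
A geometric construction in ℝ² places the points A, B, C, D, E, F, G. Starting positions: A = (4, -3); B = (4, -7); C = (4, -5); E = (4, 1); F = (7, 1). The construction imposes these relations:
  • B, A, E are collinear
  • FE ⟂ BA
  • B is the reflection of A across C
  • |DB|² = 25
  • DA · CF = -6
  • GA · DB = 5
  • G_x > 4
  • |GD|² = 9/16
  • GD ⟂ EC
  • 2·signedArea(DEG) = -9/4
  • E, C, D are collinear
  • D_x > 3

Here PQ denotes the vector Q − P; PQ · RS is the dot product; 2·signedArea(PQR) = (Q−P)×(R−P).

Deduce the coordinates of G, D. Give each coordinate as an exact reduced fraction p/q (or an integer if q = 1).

1. D_x = 4  [E, C, D are collinear ∩ DA · CF = -6]
2. D_y = -2  [E, C, D are collinear ∩ DA · CF = -6]
   → D = (4, -2)
3. G_x = 19/4  [GA · DB = 5 ∩ 2·signedArea(DEG) = -9/4]
4. G_y = -2  [GA · DB = 5 ∩ 2·signedArea(DEG) = -9/4]
   → G = (19/4, -2)

D = (4, -2)
G = (19/4, -2)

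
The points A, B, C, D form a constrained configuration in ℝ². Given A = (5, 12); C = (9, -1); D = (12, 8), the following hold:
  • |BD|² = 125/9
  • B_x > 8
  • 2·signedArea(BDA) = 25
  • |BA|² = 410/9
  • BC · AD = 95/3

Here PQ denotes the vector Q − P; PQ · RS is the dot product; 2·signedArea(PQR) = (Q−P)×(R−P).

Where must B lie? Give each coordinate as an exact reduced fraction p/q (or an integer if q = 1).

B = (26/3, 19/3)

1. B_x = 26/3  [2·signedArea(BDA) = 25 ∩ BC · AD = 95/3]
2. B_y = 19/3  [2·signedArea(BDA) = 25 ∩ BC · AD = 95/3]
   → B = (26/3, 19/3)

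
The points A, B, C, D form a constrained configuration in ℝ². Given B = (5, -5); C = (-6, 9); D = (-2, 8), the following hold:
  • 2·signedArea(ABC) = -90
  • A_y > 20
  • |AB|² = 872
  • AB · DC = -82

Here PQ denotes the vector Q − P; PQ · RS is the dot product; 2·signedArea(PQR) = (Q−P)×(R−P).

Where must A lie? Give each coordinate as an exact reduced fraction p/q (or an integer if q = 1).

A = (-9, 21)

1. A_x = -9  [2·signedArea(ABC) = -90 ∩ AB · DC = -82]
2. A_y = 21  [2·signedArea(ABC) = -90 ∩ AB · DC = -82]
   → A = (-9, 21)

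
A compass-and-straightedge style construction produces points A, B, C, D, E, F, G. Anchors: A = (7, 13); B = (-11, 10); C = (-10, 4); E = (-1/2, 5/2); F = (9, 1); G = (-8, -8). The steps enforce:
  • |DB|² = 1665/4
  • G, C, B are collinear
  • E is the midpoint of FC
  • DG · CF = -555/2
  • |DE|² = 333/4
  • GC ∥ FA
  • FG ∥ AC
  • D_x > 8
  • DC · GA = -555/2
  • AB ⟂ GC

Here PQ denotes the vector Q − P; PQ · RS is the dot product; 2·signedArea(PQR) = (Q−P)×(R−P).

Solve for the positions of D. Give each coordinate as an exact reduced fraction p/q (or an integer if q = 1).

D = (17/2, 4)

1. D_x = 17/2  [DC · GA = -555/2 ∩ DG · CF = -555/2]
2. D_y = 4  [DC · GA = -555/2 ∩ DG · CF = -555/2]
   → D = (17/2, 4)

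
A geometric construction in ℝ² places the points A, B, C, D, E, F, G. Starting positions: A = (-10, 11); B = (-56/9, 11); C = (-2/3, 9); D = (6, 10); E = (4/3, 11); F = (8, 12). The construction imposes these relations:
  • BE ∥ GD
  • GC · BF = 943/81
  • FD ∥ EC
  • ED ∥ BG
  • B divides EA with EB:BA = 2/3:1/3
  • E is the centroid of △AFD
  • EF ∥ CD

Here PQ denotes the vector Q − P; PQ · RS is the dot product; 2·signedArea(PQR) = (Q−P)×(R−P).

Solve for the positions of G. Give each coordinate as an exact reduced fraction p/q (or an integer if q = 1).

1. G_x = -14/9  [BE ∥ GD ∩ ED ∥ BG]
2. G_y = 10  [BE ∥ GD ∩ ED ∥ BG]
   → G = (-14/9, 10)

G = (-14/9, 10)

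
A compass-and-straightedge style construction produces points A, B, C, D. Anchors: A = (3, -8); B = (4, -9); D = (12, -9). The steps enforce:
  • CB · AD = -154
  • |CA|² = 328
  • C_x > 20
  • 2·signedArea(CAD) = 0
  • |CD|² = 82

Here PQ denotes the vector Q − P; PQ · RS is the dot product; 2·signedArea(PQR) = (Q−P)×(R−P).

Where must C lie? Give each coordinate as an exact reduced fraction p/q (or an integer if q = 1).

C = (21, -10)

1. C_x = 21  [2·signedArea(CAD) = 0 ∩ CB · AD = -154]
2. C_y = -10  [2·signedArea(CAD) = 0 ∩ CB · AD = -154]
   → C = (21, -10)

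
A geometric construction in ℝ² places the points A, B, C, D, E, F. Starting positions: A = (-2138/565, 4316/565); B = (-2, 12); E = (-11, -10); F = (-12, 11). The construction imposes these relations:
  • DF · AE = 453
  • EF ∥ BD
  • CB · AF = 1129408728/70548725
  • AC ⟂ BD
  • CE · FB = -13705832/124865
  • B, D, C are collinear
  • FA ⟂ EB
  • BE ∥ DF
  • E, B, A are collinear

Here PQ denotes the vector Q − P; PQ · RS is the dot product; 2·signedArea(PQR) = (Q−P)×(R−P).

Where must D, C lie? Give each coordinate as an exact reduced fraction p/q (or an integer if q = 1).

1. D_x = -3  [BE ∥ DF ∩ EF ∥ BD]
2. D_y = 33  [BE ∥ DF ∩ EF ∥ BD]
   → D = (-3, 33)
3. C_x = -224362/124865  [B, D, C are collinear ∩ AC ⟂ BD]
4. C_y = 965652/124865  [B, D, C are collinear ∩ AC ⟂ BD]
   → C = (-224362/124865, 965652/124865)

C = (-224362/124865, 965652/124865)
D = (-3, 33)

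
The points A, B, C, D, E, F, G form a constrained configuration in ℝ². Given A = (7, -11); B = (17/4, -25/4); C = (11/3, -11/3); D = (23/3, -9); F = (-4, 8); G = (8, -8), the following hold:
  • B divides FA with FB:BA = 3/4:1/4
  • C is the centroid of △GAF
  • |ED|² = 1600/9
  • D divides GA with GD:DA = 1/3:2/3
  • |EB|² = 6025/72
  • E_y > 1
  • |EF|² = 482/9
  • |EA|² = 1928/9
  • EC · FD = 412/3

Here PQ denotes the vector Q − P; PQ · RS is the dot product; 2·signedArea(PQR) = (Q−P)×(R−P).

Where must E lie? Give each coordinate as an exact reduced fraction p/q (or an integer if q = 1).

1. E_x = -1/3  [line -35/3·x + 17·y + -290/9 = 0 ∩ |EB|² = 6025/72]
2. E_y = 5/3  [line -35/3·x + 17·y + -290/9 = 0 ∩ |EB|² = 6025/72]
   → E = (-1/3, 5/3)

E = (-1/3, 5/3)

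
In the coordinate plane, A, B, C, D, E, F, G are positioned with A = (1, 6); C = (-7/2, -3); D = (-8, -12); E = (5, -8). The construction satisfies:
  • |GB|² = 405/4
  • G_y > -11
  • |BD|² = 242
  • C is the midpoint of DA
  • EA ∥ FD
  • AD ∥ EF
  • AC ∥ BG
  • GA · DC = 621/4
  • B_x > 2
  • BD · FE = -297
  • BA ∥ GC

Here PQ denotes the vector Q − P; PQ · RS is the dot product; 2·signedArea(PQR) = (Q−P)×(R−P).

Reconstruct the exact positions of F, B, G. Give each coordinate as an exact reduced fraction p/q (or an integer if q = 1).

1. F_x = -4  [EA ∥ FD ∩ AD ∥ EF]
2. F_y = -26  [EA ∥ FD ∩ AD ∥ EF]
   → F = (-4, -26)
3. B_x = 3  [line -9·x + -18·y + 9 = 0 ∩ |BD|² = 242]
4. B_y = -1  [line -9·x + -18·y + 9 = 0 ∩ |BD|² = 242]
   → B = (3, -1)
5. G_x = -3/2  [BA ∥ GC ∩ AC ∥ BG]
6. G_y = -10  [BA ∥ GC ∩ AC ∥ BG]
   → G = (-3/2, -10)

B = (3, -1)
F = (-4, -26)
G = (-3/2, -10)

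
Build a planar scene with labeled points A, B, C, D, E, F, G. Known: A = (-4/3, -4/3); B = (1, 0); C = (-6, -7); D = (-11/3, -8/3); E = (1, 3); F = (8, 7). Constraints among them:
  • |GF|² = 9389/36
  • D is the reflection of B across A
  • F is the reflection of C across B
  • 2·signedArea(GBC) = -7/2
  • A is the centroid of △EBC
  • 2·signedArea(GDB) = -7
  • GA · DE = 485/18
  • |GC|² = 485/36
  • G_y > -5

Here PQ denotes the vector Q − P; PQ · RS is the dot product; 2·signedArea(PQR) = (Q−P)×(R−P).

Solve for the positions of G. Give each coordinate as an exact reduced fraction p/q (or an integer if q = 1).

1. G_x = -11/3  [2·signedArea(GBC) = -7/2 ∩ GA · DE = 485/18]
2. G_y = -25/6  [2·signedArea(GBC) = -7/2 ∩ GA · DE = 485/18]
   → G = (-11/3, -25/6)

G = (-11/3, -25/6)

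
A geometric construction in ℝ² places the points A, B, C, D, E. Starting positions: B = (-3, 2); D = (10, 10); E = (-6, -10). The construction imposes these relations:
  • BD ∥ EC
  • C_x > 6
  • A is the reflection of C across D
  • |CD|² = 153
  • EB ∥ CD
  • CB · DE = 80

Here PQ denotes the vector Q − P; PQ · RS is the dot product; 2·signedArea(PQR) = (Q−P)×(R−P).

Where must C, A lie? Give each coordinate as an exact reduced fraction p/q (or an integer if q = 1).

A = (13, 22)
C = (7, -2)

1. C_x = 7  [EB ∥ CD ∩ BD ∥ EC]
2. C_y = -2  [EB ∥ CD ∩ BD ∥ EC]
   → C = (7, -2)
3. A_x = 13  [A is the reflection of C across D]
4. A_y = 22  [A is the reflection of C across D]
   → A = (13, 22)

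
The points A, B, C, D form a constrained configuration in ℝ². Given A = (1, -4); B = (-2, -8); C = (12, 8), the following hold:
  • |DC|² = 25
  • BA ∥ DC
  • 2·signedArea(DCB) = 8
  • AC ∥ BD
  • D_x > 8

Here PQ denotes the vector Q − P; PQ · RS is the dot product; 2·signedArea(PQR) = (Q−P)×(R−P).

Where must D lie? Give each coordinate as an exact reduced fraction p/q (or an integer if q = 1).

D = (9, 4)

1. D_x = 9  [BA ∥ DC ∩ AC ∥ BD]
2. D_y = 4  [BA ∥ DC ∩ AC ∥ BD]
   → D = (9, 4)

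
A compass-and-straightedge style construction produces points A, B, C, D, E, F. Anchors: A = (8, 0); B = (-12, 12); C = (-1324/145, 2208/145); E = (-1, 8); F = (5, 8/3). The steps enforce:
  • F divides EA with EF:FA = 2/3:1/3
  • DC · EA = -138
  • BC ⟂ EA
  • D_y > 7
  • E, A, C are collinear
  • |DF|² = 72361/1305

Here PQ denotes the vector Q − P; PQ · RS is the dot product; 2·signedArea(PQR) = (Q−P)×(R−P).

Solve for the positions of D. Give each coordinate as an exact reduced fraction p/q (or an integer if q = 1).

D = (-82/145, 1104/145)

1. D_x = -82/145  [line -9·x + 8·y + -66 = 0 ∩ |DF|² = 72361/1305]
2. D_y = 1104/145  [line -9·x + 8·y + -66 = 0 ∩ |DF|² = 72361/1305]
   → D = (-82/145, 1104/145)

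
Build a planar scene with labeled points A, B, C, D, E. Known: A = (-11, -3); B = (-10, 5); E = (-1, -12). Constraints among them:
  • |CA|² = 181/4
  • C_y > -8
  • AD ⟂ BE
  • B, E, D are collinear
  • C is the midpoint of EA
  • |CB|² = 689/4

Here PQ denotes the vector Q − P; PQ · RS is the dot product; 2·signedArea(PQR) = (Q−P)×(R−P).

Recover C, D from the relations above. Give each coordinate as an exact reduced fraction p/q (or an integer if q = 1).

C = (-6, -15/2)
D = (-2557/370, -309/370)

1. C_x = -6  [C is the midpoint of EA]
2. C_y = -15/2  [C is the midpoint of EA]
   → C = (-6, -15/2)
3. D_x = -2557/370  [B, E, D are collinear ∩ AD ⟂ BE]
4. D_y = -309/370  [B, E, D are collinear ∩ AD ⟂ BE]
   → D = (-2557/370, -309/370)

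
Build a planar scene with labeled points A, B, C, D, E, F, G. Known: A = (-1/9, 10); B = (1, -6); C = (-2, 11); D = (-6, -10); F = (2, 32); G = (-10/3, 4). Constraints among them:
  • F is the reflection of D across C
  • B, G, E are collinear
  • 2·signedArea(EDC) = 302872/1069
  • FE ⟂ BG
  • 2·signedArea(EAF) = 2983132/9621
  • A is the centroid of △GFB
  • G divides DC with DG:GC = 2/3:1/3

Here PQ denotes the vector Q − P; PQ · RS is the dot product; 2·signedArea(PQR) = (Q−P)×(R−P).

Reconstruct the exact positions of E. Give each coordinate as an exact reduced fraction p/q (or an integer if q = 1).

E = (-13582/1069, 27396/1069)

1. E_x = -13582/1069  [B, G, E are collinear ∩ FE ⟂ BG]
2. E_y = 27396/1069  [B, G, E are collinear ∩ FE ⟂ BG]
   → E = (-13582/1069, 27396/1069)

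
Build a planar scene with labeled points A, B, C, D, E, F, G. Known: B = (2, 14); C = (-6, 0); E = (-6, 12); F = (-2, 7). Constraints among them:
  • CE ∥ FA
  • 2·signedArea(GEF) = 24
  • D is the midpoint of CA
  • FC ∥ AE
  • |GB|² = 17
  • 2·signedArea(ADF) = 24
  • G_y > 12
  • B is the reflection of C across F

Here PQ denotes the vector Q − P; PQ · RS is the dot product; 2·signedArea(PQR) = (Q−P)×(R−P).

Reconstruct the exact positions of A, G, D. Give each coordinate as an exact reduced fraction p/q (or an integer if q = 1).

1. A_x = -2  [FC ∥ AE ∩ CE ∥ FA]
2. A_y = 19  [FC ∥ AE ∩ CE ∥ FA]
   → A = (-2, 19)
3. G_x = -2  [line 5·x + 4·y + -42 = 0 ∩ |GB|² = 17]
4. G_y = 13  [line 5·x + 4·y + -42 = 0 ∩ |GB|² = 17]
   → G = (-2, 13)
5. D_x = -4  [D is the midpoint of CA]
6. D_y = 19/2  [D is the midpoint of CA]
   → D = (-4, 19/2)

A = (-2, 19)
D = (-4, 19/2)
G = (-2, 13)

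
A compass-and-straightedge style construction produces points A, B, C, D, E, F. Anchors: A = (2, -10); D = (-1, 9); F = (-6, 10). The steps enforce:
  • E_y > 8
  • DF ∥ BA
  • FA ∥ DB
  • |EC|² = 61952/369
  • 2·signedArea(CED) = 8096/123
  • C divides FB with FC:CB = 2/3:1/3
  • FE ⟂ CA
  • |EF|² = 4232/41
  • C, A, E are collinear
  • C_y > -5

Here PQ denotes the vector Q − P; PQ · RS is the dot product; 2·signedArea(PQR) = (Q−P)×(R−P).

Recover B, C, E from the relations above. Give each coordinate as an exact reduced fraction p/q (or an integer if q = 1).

B = (7, -11)
C = (8/3, -4)
E = (168/41, 364/41)

1. B_x = 7  [DF ∥ BA ∩ FA ∥ DB]
2. B_y = -11  [DF ∥ BA ∩ FA ∥ DB]
   → B = (7, -11)
3. C_x = 8/3  [C divides FB with FC:CB = 2/3:1/3]
4. C_y = -4  [C divides FB with FC:CB = 2/3:1/3]
   → C = (8/3, -4)
5. E_x = 168/41  [C, A, E are collinear ∩ FE ⟂ CA]
6. E_y = 364/41  [C, A, E are collinear ∩ FE ⟂ CA]
   → E = (168/41, 364/41)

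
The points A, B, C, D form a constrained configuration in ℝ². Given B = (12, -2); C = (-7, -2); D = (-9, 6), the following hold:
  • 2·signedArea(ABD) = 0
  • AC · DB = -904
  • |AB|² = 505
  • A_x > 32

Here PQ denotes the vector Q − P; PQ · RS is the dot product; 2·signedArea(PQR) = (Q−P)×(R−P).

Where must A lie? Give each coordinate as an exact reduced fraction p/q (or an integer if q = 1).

1. A_x = 33  [2·signedArea(ABD) = 0 ∩ AC · DB = -904]
2. A_y = -10  [2·signedArea(ABD) = 0 ∩ AC · DB = -904]
   → A = (33, -10)

A = (33, -10)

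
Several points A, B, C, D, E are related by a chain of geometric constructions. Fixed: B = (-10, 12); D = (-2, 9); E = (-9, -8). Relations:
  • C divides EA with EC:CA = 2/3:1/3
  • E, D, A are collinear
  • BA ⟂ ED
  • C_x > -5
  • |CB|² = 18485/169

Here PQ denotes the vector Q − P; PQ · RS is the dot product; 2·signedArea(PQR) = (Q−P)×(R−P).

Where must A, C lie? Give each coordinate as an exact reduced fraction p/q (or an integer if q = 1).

1. A_x = -711/338  [E, D, A are collinear ∩ BA ⟂ ED]
2. A_y = 2957/338  [E, D, A are collinear ∩ BA ⟂ ED]
   → A = (-711/338, 2957/338)
3. C_x = -744/169  [C divides EA with EC:CA = 2/3:1/3]
4. C_y = 535/169  [C divides EA with EC:CA = 2/3:1/3]
   → C = (-744/169, 535/169)

A = (-711/338, 2957/338)
C = (-744/169, 535/169)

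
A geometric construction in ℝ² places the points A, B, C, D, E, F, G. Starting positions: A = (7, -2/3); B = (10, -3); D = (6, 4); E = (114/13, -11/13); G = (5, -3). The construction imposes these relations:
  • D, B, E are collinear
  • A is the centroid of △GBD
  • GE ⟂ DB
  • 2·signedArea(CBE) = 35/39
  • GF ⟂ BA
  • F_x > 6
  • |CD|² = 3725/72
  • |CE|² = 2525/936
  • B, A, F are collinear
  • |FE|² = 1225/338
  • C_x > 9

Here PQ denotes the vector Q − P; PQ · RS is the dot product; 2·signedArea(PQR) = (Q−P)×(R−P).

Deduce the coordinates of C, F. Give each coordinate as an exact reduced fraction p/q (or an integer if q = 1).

1. C_x = 37/4  [line -28/13·x + -16/13·y + 661/39 = 0 ∩ |CE|² = 2525/936]
2. C_y = -29/12  [line -28/13·x + -16/13·y + 661/39 = 0 ∩ |CE|² = 2525/936]
   → C = (37/4, -29/12)
3. F_x = 179/26  [B, A, F are collinear ∩ GF ⟂ BA]
4. F_y = -15/26  [B, A, F are collinear ∩ GF ⟂ BA]
   → F = (179/26, -15/26)

C = (37/4, -29/12)
F = (179/26, -15/26)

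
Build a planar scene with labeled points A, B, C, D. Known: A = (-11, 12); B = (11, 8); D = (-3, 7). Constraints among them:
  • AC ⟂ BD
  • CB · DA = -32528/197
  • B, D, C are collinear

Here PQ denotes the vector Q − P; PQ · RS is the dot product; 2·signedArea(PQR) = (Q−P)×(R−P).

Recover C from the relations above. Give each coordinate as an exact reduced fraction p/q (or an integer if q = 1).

1. C_x = -2089/197  [B, D, C are collinear ∩ AC ⟂ BD]
2. C_y = 1272/197  [B, D, C are collinear ∩ AC ⟂ BD]
   → C = (-2089/197, 1272/197)

C = (-2089/197, 1272/197)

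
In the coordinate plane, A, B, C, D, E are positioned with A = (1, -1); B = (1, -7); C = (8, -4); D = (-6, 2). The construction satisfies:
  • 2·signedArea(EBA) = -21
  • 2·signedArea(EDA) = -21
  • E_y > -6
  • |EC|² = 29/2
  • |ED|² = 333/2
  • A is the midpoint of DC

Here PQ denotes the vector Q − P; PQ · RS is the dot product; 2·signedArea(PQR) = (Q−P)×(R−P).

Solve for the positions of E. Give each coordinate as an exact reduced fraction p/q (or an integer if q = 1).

1. E_x = 9/2  [2·signedArea(EDA) = -21 ∩ 2·signedArea(EBA) = -21]
2. E_y = -11/2  [2·signedArea(EDA) = -21 ∩ 2·signedArea(EBA) = -21]
   → E = (9/2, -11/2)

E = (9/2, -11/2)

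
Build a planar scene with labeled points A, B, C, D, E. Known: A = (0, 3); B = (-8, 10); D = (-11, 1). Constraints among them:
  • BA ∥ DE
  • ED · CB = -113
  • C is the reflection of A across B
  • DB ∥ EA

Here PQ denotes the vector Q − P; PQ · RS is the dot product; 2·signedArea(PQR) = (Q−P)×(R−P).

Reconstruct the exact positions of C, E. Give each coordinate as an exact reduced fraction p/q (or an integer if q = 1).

C = (-16, 17)
E = (-3, -6)

1. C_x = -16  [C is the reflection of A across B]
2. C_y = 17  [C is the reflection of A across B]
   → C = (-16, 17)
3. E_x = -3  [DB ∥ EA ∩ BA ∥ DE]
4. E_y = -6  [DB ∥ EA ∩ BA ∥ DE]
   → E = (-3, -6)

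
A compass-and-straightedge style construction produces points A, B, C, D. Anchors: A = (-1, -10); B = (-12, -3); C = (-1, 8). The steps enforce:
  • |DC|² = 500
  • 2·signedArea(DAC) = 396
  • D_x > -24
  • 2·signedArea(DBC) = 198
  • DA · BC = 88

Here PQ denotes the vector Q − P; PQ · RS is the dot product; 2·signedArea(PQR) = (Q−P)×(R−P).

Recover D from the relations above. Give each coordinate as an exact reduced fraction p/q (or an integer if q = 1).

D = (-23, 4)

1. D_x = -23  [DA · BC = 88 ∩ 2·signedArea(DBC) = 198]
2. D_y = 4  [DA · BC = 88 ∩ 2·signedArea(DBC) = 198]
   → D = (-23, 4)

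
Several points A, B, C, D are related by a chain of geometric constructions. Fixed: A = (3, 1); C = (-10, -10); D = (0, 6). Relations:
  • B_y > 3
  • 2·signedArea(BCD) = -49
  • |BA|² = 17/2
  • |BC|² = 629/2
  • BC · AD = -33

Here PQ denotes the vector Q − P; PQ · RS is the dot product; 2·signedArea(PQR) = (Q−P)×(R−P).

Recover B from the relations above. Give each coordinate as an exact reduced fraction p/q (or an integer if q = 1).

1. B_x = 3/2  [2·signedArea(BCD) = -49 ∩ BC · AD = -33]
2. B_y = 7/2  [2·signedArea(BCD) = -49 ∩ BC · AD = -33]
   → B = (3/2, 7/2)

B = (3/2, 7/2)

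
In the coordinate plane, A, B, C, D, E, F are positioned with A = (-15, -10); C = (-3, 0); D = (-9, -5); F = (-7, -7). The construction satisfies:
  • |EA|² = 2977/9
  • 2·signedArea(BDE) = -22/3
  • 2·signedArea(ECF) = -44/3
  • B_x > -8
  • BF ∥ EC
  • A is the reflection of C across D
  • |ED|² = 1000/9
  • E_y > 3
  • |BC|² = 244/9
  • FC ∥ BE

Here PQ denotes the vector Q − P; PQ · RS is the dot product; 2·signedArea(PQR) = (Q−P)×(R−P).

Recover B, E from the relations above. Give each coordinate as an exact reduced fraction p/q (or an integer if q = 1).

1. E_x = -3  [line 7·x + -4·y + 107/3 = 0 ∩ |ED|² = 1000/9]
2. E_y = 11/3  [line 7·x + -4·y + 107/3 = 0 ∩ |ED|² = 1000/9]
   → E = (-3, 11/3)
3. B_x = -7  [2·signedArea(BDE) = -22/3 ∩ BF ∥ EC]
4. B_y = -10/3  [2·signedArea(BDE) = -22/3 ∩ BF ∥ EC]
   → B = (-7, -10/3)

B = (-7, -10/3)
E = (-3, 11/3)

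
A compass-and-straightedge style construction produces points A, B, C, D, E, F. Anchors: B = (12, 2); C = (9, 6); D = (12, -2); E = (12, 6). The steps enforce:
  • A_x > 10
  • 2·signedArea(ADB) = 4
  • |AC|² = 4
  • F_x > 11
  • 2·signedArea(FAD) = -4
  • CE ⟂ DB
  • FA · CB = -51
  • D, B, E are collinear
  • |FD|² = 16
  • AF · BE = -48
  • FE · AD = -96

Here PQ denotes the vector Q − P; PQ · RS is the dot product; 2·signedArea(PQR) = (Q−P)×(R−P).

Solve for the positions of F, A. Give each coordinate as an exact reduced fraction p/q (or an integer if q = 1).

A = (11, 6)
F = (12, -6)

1. A_x = 11  [2·signedArea(ADB) = 4]
2. A_y = 6  [|AC|² = 4]
   → A = (11, 6)
3. F_x = 12  [2·signedArea(FAD) = -4 ∩ FA · CB = -51]
4. F_y = -6  [2·signedArea(FAD) = -4 ∩ FA · CB = -51]
   → F = (12, -6)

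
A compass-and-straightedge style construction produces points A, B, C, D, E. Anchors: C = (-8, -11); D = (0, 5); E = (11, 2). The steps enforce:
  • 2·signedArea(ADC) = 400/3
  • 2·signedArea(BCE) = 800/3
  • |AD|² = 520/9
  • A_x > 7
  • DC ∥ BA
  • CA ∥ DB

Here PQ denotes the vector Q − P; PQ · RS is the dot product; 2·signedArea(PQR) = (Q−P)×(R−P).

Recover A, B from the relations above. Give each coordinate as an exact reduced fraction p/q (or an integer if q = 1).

A = (22/3, 3)
B = (46/3, 19)

1. A_x = 22/3  [line 16·x + -8·y + -280/3 = 0 ∩ |AD|² = 520/9]
2. A_y = 3  [line 16·x + -8·y + -280/3 = 0 ∩ |AD|² = 520/9]
   → A = (22/3, 3)
3. B_x = 46/3  [DC ∥ BA ∩ CA ∥ DB]
4. B_y = 19  [DC ∥ BA ∩ CA ∥ DB]
   → B = (46/3, 19)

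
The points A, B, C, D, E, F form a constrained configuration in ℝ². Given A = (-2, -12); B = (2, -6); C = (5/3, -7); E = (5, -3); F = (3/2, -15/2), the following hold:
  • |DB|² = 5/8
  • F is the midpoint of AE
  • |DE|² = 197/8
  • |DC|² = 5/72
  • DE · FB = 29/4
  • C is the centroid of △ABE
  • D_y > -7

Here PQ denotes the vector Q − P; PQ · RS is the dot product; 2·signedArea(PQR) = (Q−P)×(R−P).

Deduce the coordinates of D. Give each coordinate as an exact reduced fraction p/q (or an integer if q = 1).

1. D_x = 7/4  [line -1/2·x + -3/2·y + -37/4 = 0 ∩ |DB|² = 5/8]
2. D_y = -27/4  [line -1/2·x + -3/2·y + -37/4 = 0 ∩ |DB|² = 5/8]
   → D = (7/4, -27/4)

D = (7/4, -27/4)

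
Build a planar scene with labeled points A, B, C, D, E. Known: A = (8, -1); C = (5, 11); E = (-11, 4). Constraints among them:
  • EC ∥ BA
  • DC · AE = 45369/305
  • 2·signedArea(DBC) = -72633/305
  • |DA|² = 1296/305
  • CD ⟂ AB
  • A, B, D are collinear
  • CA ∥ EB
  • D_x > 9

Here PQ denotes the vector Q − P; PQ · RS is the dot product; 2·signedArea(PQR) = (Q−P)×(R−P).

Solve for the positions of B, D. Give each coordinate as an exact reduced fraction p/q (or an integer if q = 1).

B = (-8, -8)
D = (3016/305, -53/305)

1. B_x = -8  [EC ∥ BA ∩ CA ∥ EB]
2. B_y = -8  [EC ∥ BA ∩ CA ∥ EB]
   → B = (-8, -8)
3. D_x = 3016/305  [A, B, D are collinear ∩ CD ⟂ AB]
4. D_y = -53/305  [A, B, D are collinear ∩ CD ⟂ AB]
   → D = (3016/305, -53/305)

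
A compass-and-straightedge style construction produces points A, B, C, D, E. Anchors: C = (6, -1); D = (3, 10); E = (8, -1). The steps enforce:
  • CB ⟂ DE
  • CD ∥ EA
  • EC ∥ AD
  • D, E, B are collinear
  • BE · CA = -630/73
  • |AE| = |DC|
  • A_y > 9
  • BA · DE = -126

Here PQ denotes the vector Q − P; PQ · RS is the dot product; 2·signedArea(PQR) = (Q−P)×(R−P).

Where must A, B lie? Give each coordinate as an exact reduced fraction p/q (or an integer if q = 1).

A = (5, 10)
B = (559/73, -18/73)

1. A_x = 5  [EC ∥ AD ∩ CD ∥ EA]
2. A_y = 10  [EC ∥ AD ∩ CD ∥ EA]
   → A = (5, 10)
3. B_x = 559/73  [D, E, B are collinear ∩ CB ⟂ DE]
4. B_y = -18/73  [D, E, B are collinear ∩ CB ⟂ DE]
   → B = (559/73, -18/73)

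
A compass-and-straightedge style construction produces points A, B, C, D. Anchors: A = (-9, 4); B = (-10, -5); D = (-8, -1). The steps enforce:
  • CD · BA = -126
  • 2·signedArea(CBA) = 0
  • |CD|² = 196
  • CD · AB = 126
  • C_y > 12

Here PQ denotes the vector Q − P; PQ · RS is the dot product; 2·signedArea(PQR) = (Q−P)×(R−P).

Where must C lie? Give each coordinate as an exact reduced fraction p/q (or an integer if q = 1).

C = (-8, 13)

1. C_x = -8  [2·signedArea(CBA) = 0 ∩ CD · BA = -126]
2. C_y = 13  [2·signedArea(CBA) = 0 ∩ CD · BA = -126]
   → C = (-8, 13)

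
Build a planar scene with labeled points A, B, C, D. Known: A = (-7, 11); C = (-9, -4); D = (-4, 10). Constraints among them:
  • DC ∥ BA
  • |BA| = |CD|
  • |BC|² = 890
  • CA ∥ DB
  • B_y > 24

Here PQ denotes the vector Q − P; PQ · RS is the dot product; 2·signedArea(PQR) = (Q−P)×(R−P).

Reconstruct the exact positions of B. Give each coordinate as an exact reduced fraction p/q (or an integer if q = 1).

1. B_x = -2  [DC ∥ BA ∩ CA ∥ DB]
2. B_y = 25  [DC ∥ BA ∩ CA ∥ DB]
   → B = (-2, 25)

B = (-2, 25)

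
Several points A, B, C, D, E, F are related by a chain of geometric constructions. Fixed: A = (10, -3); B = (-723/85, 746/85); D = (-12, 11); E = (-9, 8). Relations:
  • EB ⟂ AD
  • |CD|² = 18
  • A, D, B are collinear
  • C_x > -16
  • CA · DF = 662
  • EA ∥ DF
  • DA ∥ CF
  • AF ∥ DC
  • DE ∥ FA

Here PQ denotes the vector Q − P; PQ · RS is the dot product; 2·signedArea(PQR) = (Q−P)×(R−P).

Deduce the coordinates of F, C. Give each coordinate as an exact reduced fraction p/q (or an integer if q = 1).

C = (-15, 14)
F = (7, 0)

1. F_x = 7  [DE ∥ FA ∩ EA ∥ DF]
2. F_y = 0  [DE ∥ FA ∩ EA ∥ DF]
   → F = (7, 0)
3. C_x = -15  [DA ∥ CF ∩ AF ∥ DC]
4. C_y = 14  [DA ∥ CF ∩ AF ∥ DC]
   → C = (-15, 14)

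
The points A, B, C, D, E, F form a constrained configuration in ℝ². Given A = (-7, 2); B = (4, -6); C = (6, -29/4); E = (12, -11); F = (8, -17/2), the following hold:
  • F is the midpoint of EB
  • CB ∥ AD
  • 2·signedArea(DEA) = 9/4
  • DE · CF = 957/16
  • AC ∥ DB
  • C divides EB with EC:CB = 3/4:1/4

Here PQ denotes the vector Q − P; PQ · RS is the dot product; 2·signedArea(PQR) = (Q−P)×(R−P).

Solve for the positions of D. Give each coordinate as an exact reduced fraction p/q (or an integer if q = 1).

1. D_x = -9  [AC ∥ DB ∩ CB ∥ AD]
2. D_y = 13/4  [AC ∥ DB ∩ CB ∥ AD]
   → D = (-9, 13/4)

D = (-9, 13/4)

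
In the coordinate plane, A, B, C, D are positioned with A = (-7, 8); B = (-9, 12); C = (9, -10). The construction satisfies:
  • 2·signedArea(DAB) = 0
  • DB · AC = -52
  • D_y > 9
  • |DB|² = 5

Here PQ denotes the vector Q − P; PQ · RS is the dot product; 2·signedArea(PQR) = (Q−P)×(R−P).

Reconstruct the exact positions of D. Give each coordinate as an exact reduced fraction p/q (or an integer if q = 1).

D = (-8, 10)

1. D_x = -8  [2·signedArea(DAB) = 0 ∩ DB · AC = -52]
2. D_y = 10  [2·signedArea(DAB) = 0 ∩ DB · AC = -52]
   → D = (-8, 10)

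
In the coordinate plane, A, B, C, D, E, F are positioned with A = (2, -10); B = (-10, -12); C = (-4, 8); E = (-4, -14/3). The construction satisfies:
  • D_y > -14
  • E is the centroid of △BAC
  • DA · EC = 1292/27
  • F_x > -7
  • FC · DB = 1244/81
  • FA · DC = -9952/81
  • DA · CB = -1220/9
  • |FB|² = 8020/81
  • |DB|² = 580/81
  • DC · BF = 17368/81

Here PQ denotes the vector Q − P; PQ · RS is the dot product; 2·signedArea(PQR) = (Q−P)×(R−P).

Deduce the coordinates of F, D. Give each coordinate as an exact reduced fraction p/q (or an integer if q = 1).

1. D_x = -8  [DA · EC = 1292/27 ∩ DA · CB = -1220/9]
2. D_y = -124/9  [DA · EC = 1292/27 ∩ DA · CB = -1220/9]
   → D = (-8, -124/9)
3. F_x = -6  [FA · DC = -9952/81 ∩ FC · DB = 1244/81]
4. F_y = -26/9  [FA · DC = -9952/81 ∩ FC · DB = 1244/81]
   → F = (-6, -26/9)

D = (-8, -124/9)
F = (-6, -26/9)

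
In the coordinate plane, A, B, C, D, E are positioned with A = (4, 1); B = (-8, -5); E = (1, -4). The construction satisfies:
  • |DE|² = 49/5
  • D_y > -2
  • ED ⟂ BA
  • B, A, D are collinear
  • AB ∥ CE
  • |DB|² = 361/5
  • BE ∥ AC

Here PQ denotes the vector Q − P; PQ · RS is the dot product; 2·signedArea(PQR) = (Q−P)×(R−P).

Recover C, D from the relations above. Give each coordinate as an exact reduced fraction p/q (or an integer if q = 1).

C = (13, 2)
D = (-2/5, -6/5)

1. C_x = 13  [AB ∥ CE ∩ BE ∥ AC]
2. C_y = 2  [AB ∥ CE ∩ BE ∥ AC]
   → C = (13, 2)
3. D_x = -2/5  [B, A, D are collinear ∩ ED ⟂ BA]
4. D_y = -6/5  [B, A, D are collinear ∩ ED ⟂ BA]
   → D = (-2/5, -6/5)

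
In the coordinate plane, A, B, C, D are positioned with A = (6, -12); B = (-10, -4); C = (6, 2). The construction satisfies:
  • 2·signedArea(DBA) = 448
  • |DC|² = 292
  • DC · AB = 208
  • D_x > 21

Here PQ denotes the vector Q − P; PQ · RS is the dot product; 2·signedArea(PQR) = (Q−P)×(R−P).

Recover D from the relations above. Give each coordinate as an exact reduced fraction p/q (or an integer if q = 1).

D = (22, 8)

1. D_x = 22  [2·signedArea(DBA) = 448 ∩ DC · AB = 208]
2. D_y = 8  [2·signedArea(DBA) = 448 ∩ DC · AB = 208]
   → D = (22, 8)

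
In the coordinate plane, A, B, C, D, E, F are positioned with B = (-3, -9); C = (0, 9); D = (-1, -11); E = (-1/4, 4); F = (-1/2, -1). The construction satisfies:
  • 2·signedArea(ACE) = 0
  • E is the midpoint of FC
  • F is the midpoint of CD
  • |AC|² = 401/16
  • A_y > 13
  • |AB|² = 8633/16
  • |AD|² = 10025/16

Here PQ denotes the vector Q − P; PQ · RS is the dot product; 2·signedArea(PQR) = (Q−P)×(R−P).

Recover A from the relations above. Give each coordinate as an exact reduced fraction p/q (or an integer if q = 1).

1. A_x = 1/4  [line 5·x + -1/4·y + 9/4 = 0 ∩ |AC|² = 401/16]
2. A_y = 14  [line 5·x + -1/4·y + 9/4 = 0 ∩ |AC|² = 401/16]
   → A = (1/4, 14)

A = (1/4, 14)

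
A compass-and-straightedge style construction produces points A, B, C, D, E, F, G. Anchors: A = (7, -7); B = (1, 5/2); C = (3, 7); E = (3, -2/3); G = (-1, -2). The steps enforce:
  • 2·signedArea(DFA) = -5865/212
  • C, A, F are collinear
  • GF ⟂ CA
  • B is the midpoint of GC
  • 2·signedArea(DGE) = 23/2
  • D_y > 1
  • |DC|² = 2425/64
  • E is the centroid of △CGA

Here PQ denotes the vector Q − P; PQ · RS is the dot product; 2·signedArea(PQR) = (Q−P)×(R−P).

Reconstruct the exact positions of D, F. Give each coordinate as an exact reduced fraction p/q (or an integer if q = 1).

D = (1/2, 11/8)
F = (269/53, -14/53)

1. F_x = 269/53  [C, A, F are collinear ∩ GF ⟂ CA]
2. F_y = -14/53  [C, A, F are collinear ∩ GF ⟂ CA]
   → F = (269/53, -14/53)
3. D_x = 1/2  [2·signedArea(DGE) = 23/2 ∩ 2·signedArea(DFA) = -5865/212]
4. D_y = 11/8  [2·signedArea(DGE) = 23/2 ∩ 2·signedArea(DFA) = -5865/212]
   → D = (1/2, 11/8)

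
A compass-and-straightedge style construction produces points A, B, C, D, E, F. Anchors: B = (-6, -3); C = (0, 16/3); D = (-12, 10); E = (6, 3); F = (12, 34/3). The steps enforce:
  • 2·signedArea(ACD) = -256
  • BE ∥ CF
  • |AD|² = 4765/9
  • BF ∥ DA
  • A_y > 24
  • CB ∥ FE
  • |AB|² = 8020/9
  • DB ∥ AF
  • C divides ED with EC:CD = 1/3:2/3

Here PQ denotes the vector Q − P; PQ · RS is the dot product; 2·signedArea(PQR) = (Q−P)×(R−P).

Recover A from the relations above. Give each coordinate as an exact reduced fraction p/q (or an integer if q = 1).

A = (6, 73/3)

1. A_x = 6  [DB ∥ AF ∩ BF ∥ DA]
2. A_y = 73/3  [DB ∥ AF ∩ BF ∥ DA]
   → A = (6, 73/3)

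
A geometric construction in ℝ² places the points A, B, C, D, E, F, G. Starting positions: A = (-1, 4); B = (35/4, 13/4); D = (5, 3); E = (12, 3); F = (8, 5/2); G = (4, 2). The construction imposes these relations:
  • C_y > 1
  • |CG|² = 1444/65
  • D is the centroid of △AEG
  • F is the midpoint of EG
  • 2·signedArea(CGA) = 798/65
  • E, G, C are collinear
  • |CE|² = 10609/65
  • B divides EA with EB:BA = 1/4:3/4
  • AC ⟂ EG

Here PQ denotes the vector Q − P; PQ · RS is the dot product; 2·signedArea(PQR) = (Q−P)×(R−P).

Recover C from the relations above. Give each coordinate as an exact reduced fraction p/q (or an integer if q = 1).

1. C_x = -44/65  [E, G, C are collinear ∩ AC ⟂ EG]
2. C_y = 92/65  [E, G, C are collinear ∩ AC ⟂ EG]
   → C = (-44/65, 92/65)

C = (-44/65, 92/65)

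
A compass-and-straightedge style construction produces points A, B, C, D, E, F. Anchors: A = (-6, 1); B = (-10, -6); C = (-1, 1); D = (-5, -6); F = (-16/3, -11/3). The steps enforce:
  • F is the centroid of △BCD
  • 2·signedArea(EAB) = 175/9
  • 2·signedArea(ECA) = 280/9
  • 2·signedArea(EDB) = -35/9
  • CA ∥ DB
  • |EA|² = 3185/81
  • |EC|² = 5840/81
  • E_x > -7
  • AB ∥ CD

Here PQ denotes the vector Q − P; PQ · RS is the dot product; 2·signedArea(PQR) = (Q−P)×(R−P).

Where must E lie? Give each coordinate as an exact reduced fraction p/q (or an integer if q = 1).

E = (-61/9, -47/9)

1. E_x = -61/9  [2·signedArea(ECA) = 280/9 ∩ 2·signedArea(EAB) = 175/9]
2. E_y = -47/9  [2·signedArea(ECA) = 280/9 ∩ 2·signedArea(EAB) = 175/9]
   → E = (-61/9, -47/9)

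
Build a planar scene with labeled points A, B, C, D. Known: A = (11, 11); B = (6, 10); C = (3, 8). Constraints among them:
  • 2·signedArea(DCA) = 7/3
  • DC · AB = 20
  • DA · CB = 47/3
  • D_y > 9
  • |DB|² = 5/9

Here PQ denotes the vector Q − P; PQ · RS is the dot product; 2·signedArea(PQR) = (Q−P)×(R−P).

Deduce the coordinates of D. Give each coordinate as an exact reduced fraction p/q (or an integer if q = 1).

1. D_x = 20/3  [DA · CB = 47/3 ∩ DC · AB = 20]
2. D_y = 29/3  [DA · CB = 47/3 ∩ DC · AB = 20]
   → D = (20/3, 29/3)

D = (20/3, 29/3)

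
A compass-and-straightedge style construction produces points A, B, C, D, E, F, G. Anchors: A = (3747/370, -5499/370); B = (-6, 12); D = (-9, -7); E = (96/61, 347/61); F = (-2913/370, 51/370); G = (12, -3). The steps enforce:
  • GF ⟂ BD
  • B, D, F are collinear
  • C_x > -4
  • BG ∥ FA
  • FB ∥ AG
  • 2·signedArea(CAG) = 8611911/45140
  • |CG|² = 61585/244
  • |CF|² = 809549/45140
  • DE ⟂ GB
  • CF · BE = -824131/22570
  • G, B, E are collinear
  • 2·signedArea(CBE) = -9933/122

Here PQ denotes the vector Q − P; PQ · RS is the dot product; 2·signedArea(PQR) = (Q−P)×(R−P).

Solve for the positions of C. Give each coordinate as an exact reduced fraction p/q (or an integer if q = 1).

C = (-453/122, -40/61)

1. C_x = -453/122  [2·signedArea(CBE) = -9933/122 ∩ CF · BE = -824131/22570]
2. C_y = -40/61  [2·signedArea(CBE) = -9933/122 ∩ CF · BE = -824131/22570]
   → C = (-453/122, -40/61)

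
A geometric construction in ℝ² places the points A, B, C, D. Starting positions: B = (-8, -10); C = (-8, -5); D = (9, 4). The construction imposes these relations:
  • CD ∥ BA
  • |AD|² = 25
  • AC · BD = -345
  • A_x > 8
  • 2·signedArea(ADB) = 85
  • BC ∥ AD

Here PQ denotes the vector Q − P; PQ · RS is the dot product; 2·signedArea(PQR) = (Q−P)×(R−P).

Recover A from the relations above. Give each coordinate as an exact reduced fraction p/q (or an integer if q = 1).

A = (9, -1)

1. A_x = 9  [BC ∥ AD ∩ CD ∥ BA]
2. A_y = -1  [BC ∥ AD ∩ CD ∥ BA]
   → A = (9, -1)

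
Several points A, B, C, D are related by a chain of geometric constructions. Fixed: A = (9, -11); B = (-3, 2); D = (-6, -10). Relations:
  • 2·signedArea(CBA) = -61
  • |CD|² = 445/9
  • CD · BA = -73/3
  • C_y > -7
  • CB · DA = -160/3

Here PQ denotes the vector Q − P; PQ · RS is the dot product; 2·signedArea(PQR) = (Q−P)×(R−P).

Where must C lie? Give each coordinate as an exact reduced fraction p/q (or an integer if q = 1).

C = (0, -19/3)

1. C_x = 0  [CB · DA = -160/3 ∩ CD · BA = -73/3]
2. C_y = -19/3  [CB · DA = -160/3 ∩ CD · BA = -73/3]
   → C = (0, -19/3)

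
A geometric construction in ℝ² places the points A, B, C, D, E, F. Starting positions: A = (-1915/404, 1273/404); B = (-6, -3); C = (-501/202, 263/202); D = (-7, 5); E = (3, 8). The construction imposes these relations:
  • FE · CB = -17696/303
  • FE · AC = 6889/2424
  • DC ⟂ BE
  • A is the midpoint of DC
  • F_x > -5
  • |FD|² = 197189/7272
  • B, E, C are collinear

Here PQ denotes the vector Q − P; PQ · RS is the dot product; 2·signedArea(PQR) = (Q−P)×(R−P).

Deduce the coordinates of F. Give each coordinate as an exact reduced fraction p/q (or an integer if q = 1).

F = (-5341/1212, 587/1212)

1. F_x = -5341/1212  [FE · AC = 6889/2424 ∩ FE · CB = -17696/303]
2. F_y = 587/1212  [FE · AC = 6889/2424 ∩ FE · CB = -17696/303]
   → F = (-5341/1212, 587/1212)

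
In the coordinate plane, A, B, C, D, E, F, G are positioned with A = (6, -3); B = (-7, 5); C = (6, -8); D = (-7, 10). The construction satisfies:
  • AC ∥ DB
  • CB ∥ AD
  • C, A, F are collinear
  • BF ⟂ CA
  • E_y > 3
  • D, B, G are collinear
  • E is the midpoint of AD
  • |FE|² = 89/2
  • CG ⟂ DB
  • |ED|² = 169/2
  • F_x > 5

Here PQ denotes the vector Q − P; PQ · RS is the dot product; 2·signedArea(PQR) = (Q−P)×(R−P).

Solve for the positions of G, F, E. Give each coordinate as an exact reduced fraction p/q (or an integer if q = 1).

E = (-1/2, 7/2)
F = (6, 5)
G = (-7, -8)

1. G_x = -7  [D, B, G are collinear ∩ CG ⟂ DB]
2. G_y = -8  [D, B, G are collinear ∩ CG ⟂ DB]
   → G = (-7, -8)
3. F_x = 6  [C, A, F are collinear ∩ BF ⟂ CA]
4. F_y = 5  [C, A, F are collinear ∩ BF ⟂ CA]
   → F = (6, 5)
5. E_x = -1/2  [E is the midpoint of AD]
6. E_y = 7/2  [E is the midpoint of AD]
   → E = (-1/2, 7/2)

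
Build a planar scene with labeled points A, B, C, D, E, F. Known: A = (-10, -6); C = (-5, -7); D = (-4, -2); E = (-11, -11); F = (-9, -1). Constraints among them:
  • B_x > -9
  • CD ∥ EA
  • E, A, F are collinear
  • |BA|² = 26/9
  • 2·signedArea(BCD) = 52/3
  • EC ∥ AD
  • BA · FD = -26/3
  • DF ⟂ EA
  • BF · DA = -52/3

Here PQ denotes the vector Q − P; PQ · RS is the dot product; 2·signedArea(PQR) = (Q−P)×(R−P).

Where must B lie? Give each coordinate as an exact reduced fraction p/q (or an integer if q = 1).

1. B_x = -25/3  [BA · FD = -26/3 ∩ BF · DA = -52/3]
2. B_y = -19/3  [BA · FD = -26/3 ∩ BF · DA = -52/3]
   → B = (-25/3, -19/3)

B = (-25/3, -19/3)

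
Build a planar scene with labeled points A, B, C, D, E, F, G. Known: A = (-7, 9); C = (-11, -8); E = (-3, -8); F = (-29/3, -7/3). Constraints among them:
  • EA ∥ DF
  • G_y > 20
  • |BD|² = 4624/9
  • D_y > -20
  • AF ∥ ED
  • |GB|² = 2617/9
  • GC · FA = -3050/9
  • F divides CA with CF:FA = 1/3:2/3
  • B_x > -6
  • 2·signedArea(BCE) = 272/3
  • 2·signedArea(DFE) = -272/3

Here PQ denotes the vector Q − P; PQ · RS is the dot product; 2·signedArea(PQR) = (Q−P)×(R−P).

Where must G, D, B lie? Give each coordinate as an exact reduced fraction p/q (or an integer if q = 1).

1. D_x = -17/3  [EA ∥ DF ∩ AF ∥ ED]
2. D_y = -58/3  [EA ∥ DF ∩ AF ∥ ED]
   → D = (-17/3, -58/3)
3. B_y = 10/3  [2·signedArea(BCE) = 272/3]
4. B_x = -17/3  [|BD|² = 4624/9]
   → B = (-17/3, 10/3)
5. G_x = -13/3  [line -8/3·x + -34/3·y + 1970/9 = 0 ∩ |GB|² = 2617/9]
6. G_y = 61/3  [line -8/3·x + -34/3·y + 1970/9 = 0 ∩ |GB|² = 2617/9]
   → G = (-13/3, 61/3)

B = (-17/3, 10/3)
D = (-17/3, -58/3)
G = (-13/3, 61/3)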